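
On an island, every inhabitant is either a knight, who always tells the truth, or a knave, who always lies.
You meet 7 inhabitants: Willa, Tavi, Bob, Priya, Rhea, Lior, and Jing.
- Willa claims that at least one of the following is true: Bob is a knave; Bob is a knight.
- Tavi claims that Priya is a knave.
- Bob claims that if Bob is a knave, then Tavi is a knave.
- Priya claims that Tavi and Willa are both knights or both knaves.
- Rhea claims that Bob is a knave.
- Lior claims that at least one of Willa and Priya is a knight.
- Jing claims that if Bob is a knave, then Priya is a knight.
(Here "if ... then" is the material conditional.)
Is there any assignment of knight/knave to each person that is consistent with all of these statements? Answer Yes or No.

Checking all 128 assignments, each has at least one speaker whose statement's truth value contradicts their type.

No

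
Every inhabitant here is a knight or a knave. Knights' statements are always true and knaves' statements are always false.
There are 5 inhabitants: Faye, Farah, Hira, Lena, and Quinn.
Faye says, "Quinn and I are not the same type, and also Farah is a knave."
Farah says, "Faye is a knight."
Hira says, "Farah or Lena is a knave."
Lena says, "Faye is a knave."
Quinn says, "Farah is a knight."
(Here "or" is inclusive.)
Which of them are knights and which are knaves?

Faye is a knave, Farah is a knave, Hira is a knight, Lena is a knight, and Quinn is a knave.

Faye is a knave; "Quinn and I are not the same type, and also Farah is a knave" is False, as required.
Farah is a knave, and the claim "Faye is a knight" is indeed False.
As a knight, Hira's statement "Farah or Lena is a knave" should be true; it is.
As a knight, Lena's statement "Faye is a knave" should be true; it is.
As a knave, Quinn's statement "Farah is a knight" should be False; it is.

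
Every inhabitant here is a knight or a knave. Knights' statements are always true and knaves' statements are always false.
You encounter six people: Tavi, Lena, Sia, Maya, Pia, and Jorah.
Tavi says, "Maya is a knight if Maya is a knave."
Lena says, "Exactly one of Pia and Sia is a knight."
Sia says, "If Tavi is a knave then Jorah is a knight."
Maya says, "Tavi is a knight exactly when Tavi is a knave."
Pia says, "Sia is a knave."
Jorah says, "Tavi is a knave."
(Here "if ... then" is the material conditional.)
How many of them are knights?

The unique consistent assignment is Tavi=knave, Lena=knight, Sia=knight, Maya=knave, Pia=knave, Jorah=knight.
That has 3 knights.

3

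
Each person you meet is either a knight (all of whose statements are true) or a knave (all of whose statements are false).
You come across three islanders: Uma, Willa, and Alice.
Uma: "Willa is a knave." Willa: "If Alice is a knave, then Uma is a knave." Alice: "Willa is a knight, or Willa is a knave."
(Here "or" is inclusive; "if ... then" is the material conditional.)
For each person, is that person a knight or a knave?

Since Uma is a knave, "Willa is a knave" needs to be false, which holds.
Willa is a knight, and the claim "if Alice is a knave, then Uma is a knave" is indeed true.
Since Alice is a knight, "Willa is a knight, or Willa is a knave" needs to be true, which holds.

Uma is a knave, Willa is a knight, and Alice is a knight.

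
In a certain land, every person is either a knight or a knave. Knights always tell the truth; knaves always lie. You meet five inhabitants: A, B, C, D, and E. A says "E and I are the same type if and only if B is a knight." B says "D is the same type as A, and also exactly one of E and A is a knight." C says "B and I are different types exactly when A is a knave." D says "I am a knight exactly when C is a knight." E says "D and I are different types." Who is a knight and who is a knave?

Suppose A is a knight. Then A's statement "E and I are the same type if and only if B is a knight" would have to be true. Checking the 16 ways to assign the others, none is consistent with every speaker.
(For instance, with B=knave, C=knight, D=knave, E=knave, C's claim "B and I are different types exactly when A is a knave" comes out false where it would need to be true.)
So A must be a knave, making "E and I are the same type if and only if B is a knight" false. Taking A=knave, B=knave, C=knight, D=knave, E=knave, each remaining statement checks out:
  B (knave): "D is the same type as A, and also exactly one of E and A is a knight" — false. ✓
  C (knight): "B and I are different types exactly when A is a knave" — true. ✓
  D (knave): "I am a knight exactly when C is a knight" — false. ✓
  E (knave): "D and I are different types" — false. ✓
This is the unique consistent assignment.

A is a knave, B is a knave, C is a knight, D is a knave, and E is a knave.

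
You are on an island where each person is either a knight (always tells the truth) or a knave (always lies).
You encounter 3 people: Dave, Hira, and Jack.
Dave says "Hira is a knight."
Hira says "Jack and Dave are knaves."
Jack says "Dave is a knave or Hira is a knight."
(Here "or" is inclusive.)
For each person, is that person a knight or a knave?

Dave is a knave; "Hira is a knight" is false, as required.
Hira (knave): "Jack and Dave are knaves" — false. ✓
Jack (knight): "Dave is a knave or Hira is a knight" — True. ✓

Dave is a knave, Hira is a knave, and Jack is a knight.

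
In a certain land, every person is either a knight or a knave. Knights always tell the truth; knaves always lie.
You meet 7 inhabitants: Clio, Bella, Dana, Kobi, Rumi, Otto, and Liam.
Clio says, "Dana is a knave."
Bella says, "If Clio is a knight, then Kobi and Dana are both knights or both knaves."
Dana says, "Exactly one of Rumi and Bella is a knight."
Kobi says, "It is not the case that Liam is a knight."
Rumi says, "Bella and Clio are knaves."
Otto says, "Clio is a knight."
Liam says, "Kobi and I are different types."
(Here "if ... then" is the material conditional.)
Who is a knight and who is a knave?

Clio is a knave, and the claim "Dana is a knave" is indeed False.
Since Bella is a knight, "if Clio is a knight, then Kobi and Dana are both knights or both knaves" needs to be true, which holds.
Dana is a knight; "exactly one of Rumi and Bella is a knight" is true, as required.
Kobi is a knave; "it is not the case that Liam is a knight" is False, as required.
Rumi (knave): "Bella and Clio are knaves" — False. ✓
Otto is a knave, so "Clio is a knight" must be False — and it is.
Since Liam is a knight, "Kobi and I are different types" needs to be true, which holds.

Knights: Bella, Dana, and Liam. Knaves: Clio, Kobi, Rumi, and Otto.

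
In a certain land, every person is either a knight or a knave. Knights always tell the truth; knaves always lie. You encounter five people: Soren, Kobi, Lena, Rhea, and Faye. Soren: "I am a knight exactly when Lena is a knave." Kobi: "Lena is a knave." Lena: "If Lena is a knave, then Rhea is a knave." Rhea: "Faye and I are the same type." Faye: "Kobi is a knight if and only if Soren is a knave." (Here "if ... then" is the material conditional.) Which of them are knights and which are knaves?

Soren is a knave, Kobi is a knight, Lena is a knave, Rhea is a knight, and Faye is a knight.

Suppose Soren is a knight. Then Soren's statement "I am a knight exactly when Lena is a knave" would have to be true. Checking the 16 ways to assign the others, none is consistent with every speaker.
(For instance, with Kobi=knight, Lena=knave, Rhea=knight, Faye=knight, Faye's claim "Kobi is a knight if and only if Soren is a knave" comes out false where it would need to be true.)
So Soren must be a knave, making "I am a knight exactly when Lena is a knave" false. Taking Soren=knave, Kobi=knight, Lena=knave, Rhea=knight, Faye=knight, each remaining statement checks out:
  Kobi (knight): "Lena is a knave" — true. ✓
  Lena (knave): "if Lena is a knave, then Rhea is a knave" — false. ✓
  Rhea (knight): "Faye and I are the same type" — true. ✓
  Faye (knight): "Kobi is a knight if and only if Soren is a knave" — true. ✓
This is the unique consistent assignment.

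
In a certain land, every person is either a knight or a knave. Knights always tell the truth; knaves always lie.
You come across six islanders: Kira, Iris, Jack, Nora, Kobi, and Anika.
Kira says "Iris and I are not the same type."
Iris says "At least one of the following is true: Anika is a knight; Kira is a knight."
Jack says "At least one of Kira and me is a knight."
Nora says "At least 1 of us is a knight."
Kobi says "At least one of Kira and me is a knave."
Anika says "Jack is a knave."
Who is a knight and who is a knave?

As a knave, Kira's statement "Iris and I are not the same type" should be false; it is.
Since Iris is a knave, "at least one of the following is true: Anika is a knight; Kira is a knight" needs to be false, which holds.
As a knight, Jack's statement "at least one of Kira and me is a knight" should be true; it is.
Nora (knight): "at least 1 of us is a knight" — true. ✓
Kobi (knight): "at least one of Kira and me is a knave" — true. ✓
Anika is a knave; "Jack is a knave" is false, as required.

Kira is a knave, Iris is a knave, Jack is a knight, Nora is a knight, Kobi is a knight, and Anika is a knave.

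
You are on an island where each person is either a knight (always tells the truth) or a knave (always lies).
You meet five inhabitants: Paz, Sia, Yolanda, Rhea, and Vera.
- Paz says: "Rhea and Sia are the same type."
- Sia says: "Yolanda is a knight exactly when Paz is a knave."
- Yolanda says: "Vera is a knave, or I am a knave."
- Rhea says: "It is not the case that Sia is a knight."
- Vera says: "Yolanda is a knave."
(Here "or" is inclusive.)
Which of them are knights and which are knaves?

Paz is a knave, Sia is a knight, Yolanda is a knight, Rhea is a knave, and Vera is a knave.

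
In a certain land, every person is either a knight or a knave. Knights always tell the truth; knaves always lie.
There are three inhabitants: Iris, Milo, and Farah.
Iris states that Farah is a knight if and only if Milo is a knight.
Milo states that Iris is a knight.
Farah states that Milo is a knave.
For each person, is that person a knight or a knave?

Knights: Farah. Knaves: Iris and Milo.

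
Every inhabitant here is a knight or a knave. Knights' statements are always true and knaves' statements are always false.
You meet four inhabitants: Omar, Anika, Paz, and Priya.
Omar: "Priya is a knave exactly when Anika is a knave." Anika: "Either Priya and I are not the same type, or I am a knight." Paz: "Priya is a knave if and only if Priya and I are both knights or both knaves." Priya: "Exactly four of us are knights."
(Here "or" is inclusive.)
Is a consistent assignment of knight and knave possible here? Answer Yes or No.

No

Checking all 16 assignments, each has at least one speaker whose statement's truth value contradicts their type.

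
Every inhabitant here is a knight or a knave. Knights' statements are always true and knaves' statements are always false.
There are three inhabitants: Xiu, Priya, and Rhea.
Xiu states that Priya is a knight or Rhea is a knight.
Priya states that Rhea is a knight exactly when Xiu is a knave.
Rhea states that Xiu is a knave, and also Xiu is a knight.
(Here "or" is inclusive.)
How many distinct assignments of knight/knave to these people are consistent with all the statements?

2

Consistent assignments:
  Xiu=knight, Priya=knight, Rhea=knave
  Xiu=knave, Priya=knave, Rhea=knave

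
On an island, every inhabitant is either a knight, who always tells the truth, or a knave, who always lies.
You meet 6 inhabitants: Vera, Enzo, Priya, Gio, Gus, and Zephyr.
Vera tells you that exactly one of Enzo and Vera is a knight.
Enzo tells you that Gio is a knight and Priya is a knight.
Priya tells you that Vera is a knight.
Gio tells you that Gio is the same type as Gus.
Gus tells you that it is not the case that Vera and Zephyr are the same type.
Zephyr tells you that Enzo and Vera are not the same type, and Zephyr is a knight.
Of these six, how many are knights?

3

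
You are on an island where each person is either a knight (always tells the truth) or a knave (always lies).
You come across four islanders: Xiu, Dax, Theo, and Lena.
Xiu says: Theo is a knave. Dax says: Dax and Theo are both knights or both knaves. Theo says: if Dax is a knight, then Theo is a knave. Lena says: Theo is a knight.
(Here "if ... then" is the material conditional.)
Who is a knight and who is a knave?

Xiu is a knave, so "Theo is a knave" must be false — and it is.
Dax (knave): "Dax and Theo are both knights or both knaves" — false. ✓
Theo is a knight; "if Dax is a knight, then Theo is a knave" is True, as required.
Lena (knight): "Theo is a knight" — True. ✓

Xiu is a knave, Dax is a knave, Theo is a knight, and Lena is a knight.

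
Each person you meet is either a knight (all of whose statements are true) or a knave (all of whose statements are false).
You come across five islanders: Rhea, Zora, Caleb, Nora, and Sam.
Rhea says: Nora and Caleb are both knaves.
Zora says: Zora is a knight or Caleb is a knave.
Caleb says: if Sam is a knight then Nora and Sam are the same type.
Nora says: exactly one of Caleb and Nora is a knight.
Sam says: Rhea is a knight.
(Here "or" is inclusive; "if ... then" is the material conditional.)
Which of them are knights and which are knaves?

Knights: Rhea, Zora, and Sam. Knaves: Caleb and Nora.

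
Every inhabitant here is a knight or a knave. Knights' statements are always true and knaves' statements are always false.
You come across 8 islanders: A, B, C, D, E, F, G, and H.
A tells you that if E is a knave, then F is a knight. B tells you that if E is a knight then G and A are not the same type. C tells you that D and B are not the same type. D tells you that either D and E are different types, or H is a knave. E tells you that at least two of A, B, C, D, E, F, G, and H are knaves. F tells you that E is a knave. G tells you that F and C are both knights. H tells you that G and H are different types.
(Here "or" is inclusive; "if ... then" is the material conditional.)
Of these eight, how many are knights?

4

The unique consistent assignment is A=knight, B=knight, C=knave, D=knight, E=knight, F=knave, G=knave, H=knave.
That has 4 knights.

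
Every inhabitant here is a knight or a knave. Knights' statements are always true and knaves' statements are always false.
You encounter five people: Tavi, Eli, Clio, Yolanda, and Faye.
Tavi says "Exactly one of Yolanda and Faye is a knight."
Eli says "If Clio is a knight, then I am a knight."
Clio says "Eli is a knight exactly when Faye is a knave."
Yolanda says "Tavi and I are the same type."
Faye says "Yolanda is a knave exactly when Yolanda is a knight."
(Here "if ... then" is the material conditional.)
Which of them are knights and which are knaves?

Tavi (knight): "exactly one of Yolanda and Faye is a knight" — true. ✓
Eli is a knight; "if Clio is a knight, then I am a knight" is true, as required.
Since Clio is a knight, "Eli is a knight exactly when Faye is a knave" needs to be true, which holds.
Yolanda is a knight; "Tavi and I are the same type" is true, as required.
Faye (knave): "Yolanda is a knave exactly when Yolanda is a knight" — False. ✓

Knights: Tavi, Eli, Clio, and Yolanda. Knaves: Faye.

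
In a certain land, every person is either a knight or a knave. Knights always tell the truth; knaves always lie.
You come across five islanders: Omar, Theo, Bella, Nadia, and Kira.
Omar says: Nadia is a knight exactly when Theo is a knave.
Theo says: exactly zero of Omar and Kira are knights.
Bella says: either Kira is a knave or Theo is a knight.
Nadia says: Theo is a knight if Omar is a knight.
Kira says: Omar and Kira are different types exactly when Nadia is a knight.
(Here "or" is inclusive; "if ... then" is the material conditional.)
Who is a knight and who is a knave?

As a knave, Omar's statement "Nadia is a knight exactly when Theo is a knave" should be False; it is.
As a knight, Theo's statement "exactly zero of Omar and Kira are knights" should be True; it is.
Bella is a knight, so "either Kira is a knave or Theo is a knight" must be True — and it is.
Since Nadia is a knight, "Theo is a knight if Omar is a knight" needs to be True, which holds.
Kira is a knave, so "Omar and Kira are different types exactly when Nadia is a knight" must be False — and it is.

Omar is a knave, Theo is a knight, Bella is a knight, Nadia is a knight, and Kira is a knave.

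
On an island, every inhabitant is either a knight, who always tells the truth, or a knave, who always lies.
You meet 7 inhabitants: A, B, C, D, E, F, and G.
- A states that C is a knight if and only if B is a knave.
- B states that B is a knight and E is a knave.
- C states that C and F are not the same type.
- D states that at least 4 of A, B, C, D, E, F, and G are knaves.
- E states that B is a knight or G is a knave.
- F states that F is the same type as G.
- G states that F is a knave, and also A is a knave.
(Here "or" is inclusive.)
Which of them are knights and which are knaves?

A is a knave; "C is a knight if and only if B is a knave" is false, as required.
B is a knave, so "B is a knight and E is a knave" must be false — and it is.
C is a knave, and the claim "C and F are not the same type" is indeed false.
D is a knight, and the claim "at least 4 of A, B, C, D, E, F, and G are knaves" is indeed true.
Since E is a knave, "B is a knight or G is a knave" needs to be false, which holds.
F (knave): "F is the same type as G" — false. ✓
G is a knight, and the claim "F is a knave, and also A is a knave" is indeed true.

A is a knave, B is a knave, C is a knave, D is a knight, E is a knave, F is a knave, and G is a knight.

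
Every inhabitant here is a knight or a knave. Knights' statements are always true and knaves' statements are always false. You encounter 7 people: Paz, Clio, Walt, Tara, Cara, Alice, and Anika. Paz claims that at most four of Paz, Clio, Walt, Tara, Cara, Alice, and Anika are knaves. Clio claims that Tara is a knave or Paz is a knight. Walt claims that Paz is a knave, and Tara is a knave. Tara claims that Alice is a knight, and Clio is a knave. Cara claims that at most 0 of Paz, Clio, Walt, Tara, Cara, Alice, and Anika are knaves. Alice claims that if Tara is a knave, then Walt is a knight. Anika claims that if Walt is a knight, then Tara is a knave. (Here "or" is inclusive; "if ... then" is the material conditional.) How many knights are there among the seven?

3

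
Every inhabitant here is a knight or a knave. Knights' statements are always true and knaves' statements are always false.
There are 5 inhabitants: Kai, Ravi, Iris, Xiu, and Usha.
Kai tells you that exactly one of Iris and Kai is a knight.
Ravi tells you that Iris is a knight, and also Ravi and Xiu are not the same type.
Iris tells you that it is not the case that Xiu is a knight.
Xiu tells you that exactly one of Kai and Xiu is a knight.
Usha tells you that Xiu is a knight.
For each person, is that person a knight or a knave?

Knights: Xiu and Usha. Knaves: Kai, Ravi, and Iris.

Suppose Kai is a knight. Then Kai's statement "exactly one of Iris and Kai is a knight" would have to be true. Checking the 16 ways to assign the others, none is consistent with every speaker.
(For instance, with Ravi=knave, Iris=knave, Xiu=knight, Usha=knight, Xiu's claim "exactly one of Kai and Xiu is a knight" comes out false where it would need to be true.)
So Kai must be a knave, making "exactly one of Iris and Kai is a knight" false. Taking Kai=knave, Ravi=knave, Iris=knave, Xiu=knight, Usha=knight, each remaining statement checks out:
  Ravi (knave): "Iris is a knight, and also Ravi and Xiu are not the same type" — false. ✓
  Iris (knave): "it is not the case that Xiu is a knight" — false. ✓
  Xiu (knight): "exactly one of Kai and Xiu is a knight" — true. ✓
  Usha (knight): "Xiu is a knight" — true. ✓
This is the unique consistent assignment.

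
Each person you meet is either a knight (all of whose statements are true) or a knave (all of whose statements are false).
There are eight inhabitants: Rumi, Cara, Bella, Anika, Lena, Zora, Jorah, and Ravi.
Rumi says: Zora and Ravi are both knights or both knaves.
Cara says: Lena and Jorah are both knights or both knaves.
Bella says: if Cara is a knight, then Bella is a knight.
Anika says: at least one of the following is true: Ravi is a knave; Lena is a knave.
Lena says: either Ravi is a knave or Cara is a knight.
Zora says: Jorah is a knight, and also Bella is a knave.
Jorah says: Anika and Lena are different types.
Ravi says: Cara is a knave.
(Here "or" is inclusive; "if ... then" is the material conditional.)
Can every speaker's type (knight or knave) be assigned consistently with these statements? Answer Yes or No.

One consistent assignment: Rumi=knave, Cara=knave, Bella=knight, Anika=knight, Lena=knave, Zora=knave, Jorah=knight, Ravi=knight.

Yes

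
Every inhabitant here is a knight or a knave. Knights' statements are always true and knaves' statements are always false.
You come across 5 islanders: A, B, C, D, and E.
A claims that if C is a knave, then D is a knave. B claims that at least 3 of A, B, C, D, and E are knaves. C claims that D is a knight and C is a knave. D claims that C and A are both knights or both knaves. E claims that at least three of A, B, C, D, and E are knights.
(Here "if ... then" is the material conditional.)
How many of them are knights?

2

The unique consistent assignment is A=knight, B=knight, C=knave, D=knave, E=knave.
That has 2 knights.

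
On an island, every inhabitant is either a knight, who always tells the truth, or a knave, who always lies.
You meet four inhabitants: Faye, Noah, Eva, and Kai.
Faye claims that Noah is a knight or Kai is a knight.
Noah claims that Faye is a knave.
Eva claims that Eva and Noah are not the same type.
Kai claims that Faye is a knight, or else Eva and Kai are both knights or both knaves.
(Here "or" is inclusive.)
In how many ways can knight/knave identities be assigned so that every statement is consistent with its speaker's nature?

2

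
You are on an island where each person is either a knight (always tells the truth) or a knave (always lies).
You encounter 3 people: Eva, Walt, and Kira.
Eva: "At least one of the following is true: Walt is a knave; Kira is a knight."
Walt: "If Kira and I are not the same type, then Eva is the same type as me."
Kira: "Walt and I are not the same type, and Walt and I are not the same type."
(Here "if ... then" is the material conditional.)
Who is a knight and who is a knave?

Knights: Eva and Kira. Knaves: Walt.

Suppose Eva is a knave. Then Eva's statement "at least one of the following is true: Walt is a knave; Kira is a knight" would have to be false. Checking the 4 ways to assign the others, none is consistent with every speaker.
(For instance, with Walt=knave, Kira=knight, Eva's claim "at least one of the following is true: Walt is a knave; Kira is a knight" comes out true where it would need to be false.)
So Eva must be a knight, making "at least one of the following is true: Walt is a knave; Kira is a knight" true. Taking Eva=knight, Walt=knave, Kira=knight, each remaining statement checks out:
  Walt (knave): "if Kira and I are not the same type, then Eva is the same type as me" — false. ✓
  Kira (knight): "Walt and I are not the same type, and Walt and I are not the same type" — true. ✓
This is the unique consistent assignment.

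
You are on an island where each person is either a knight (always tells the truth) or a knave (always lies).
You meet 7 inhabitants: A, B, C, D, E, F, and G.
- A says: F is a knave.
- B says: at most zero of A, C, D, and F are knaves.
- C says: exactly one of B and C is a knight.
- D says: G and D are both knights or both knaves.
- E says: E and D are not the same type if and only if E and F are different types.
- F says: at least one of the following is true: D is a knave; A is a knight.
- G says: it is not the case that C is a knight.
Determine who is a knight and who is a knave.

Since A is a knave, "F is a knave" needs to be False, which holds.
B is a knave; "at most zero of A, C, D, and F are knaves" is False, as required.
C is a knave, and the claim "exactly one of B and C is a knight" is indeed False.
As a knave, D's statement "G and D are both knights or both knaves" should be False; it is.
As a knave, E's statement "E and D are not the same type if and only if E and F are different types" should be False; it is.
F is a knight; "at least one of the following is true: D is a knave; A is a knight" is true, as required.
G is a knight, so "it is not the case that C is a knight" must be true — and it is.

A is a knave, B is a knave, C is a knave, D is a knave, E is a knave, F is a knight, and G is a knight.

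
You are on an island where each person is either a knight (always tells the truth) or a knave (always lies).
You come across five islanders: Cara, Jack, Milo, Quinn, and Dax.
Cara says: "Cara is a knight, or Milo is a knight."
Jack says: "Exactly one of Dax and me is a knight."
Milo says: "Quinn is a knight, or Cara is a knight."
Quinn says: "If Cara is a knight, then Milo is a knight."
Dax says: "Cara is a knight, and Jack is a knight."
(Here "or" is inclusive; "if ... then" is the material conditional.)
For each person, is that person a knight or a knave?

Knights: Cara, Milo, and Quinn. Knaves: Jack and Dax.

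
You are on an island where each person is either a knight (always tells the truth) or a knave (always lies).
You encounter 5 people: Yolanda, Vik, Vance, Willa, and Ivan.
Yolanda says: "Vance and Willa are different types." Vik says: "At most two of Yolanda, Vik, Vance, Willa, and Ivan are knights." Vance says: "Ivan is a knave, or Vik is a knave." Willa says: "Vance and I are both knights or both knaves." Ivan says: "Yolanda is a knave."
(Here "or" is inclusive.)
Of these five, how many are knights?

3

The unique consistent assignment is Yolanda=knave, Vik=knave, Vance=knight, Willa=knight, Ivan=knight.
That has 3 knights.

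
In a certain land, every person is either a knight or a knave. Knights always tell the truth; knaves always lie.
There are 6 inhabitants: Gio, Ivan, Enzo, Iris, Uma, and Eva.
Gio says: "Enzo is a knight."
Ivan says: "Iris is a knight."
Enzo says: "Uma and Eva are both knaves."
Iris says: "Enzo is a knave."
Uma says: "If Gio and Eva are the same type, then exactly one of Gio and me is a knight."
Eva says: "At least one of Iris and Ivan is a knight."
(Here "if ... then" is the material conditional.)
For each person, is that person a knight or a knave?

Gio is a knave, Ivan is a knight, Enzo is a knave, Iris is a knight, Uma is a knight, and Eva is a knight.

Gio is a knave, so "Enzo is a knight" must be False — and it is.
Since Ivan is a knight, "Iris is a knight" needs to be True, which holds.
Enzo is a knave; "Uma and Eva are both knaves" is False, as required.
Iris is a knight; "Enzo is a knave" is True, as required.
Uma (knight): "if Gio and Eva are the same type, then exactly one of Gio and me is a knight" — True. ✓
Eva is a knight; "at least one of Iris and Ivan is a knight" is True, as required.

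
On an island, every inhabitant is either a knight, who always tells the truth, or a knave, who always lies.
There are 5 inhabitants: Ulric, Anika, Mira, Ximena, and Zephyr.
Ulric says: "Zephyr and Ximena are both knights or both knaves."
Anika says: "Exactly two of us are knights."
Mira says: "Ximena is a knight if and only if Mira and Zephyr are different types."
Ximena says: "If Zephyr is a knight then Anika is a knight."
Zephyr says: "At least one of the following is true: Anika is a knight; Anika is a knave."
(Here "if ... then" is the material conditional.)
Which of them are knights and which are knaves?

Ulric is a knave, Anika is a knave, Mira is a knave, Ximena is a knave, and Zephyr is a knight.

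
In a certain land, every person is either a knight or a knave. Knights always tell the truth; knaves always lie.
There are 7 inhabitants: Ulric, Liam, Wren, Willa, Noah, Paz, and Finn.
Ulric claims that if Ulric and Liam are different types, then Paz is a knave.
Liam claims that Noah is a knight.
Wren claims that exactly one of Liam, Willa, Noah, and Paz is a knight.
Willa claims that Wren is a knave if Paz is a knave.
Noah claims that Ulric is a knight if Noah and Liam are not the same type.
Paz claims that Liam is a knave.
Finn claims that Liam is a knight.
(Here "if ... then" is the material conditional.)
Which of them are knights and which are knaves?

Ulric is a knight, so "if Ulric and Liam are different types, then Paz is a knave" must be true — and it is.
Since Liam is a knight, "Noah is a knight" needs to be true, which holds.
Wren is a knave, so "exactly one of Liam, Willa, Noah, and Paz is a knight" must be false — and it is.
Willa is a knight, and the claim "Wren is a knave if Paz is a knave" is indeed true.
Noah is a knight; "Ulric is a knight if Noah and Liam are not the same type" is true, as required.
Paz is a knave, and the claim "Liam is a knave" is indeed false.
Finn (knight): "Liam is a knight" — true. ✓

Ulric is a knight, Liam is a knight, Wren is a knave, Willa is a knight, Noah is a knight, Paz is a knave, and Finn is a knight.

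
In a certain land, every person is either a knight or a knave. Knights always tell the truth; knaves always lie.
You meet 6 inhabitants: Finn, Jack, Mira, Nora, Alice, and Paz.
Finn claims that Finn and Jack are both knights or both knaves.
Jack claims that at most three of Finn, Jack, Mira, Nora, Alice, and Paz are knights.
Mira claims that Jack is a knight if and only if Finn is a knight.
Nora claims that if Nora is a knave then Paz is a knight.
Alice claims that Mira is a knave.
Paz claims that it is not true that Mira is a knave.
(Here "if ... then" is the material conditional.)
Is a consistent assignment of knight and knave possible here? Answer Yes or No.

Yes

One consistent assignment: Finn=knave, Jack=knight, Mira=knave, Nora=knight, Alice=knight, Paz=knave.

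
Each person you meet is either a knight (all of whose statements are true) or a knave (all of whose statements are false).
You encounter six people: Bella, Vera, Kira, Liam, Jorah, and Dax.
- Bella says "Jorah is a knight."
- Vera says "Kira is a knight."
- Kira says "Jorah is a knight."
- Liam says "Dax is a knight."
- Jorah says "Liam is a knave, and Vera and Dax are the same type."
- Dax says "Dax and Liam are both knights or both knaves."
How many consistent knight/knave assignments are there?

1

Consistent assignments:
  Bella=knave, Vera=knave, Kira=knave, Liam=knight, Jorah=knave, Dax=knight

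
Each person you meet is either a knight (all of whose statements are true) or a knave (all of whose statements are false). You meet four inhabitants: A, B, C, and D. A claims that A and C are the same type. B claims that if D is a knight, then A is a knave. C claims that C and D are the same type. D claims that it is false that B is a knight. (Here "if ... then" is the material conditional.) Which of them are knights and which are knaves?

A is a knight, B is a knave, C is a knight, and D is a knight.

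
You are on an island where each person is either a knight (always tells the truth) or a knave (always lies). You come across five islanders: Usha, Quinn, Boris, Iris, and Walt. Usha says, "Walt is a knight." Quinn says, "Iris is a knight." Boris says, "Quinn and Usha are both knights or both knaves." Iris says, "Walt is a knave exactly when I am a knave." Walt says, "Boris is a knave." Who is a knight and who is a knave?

Usha is a knight, so "Walt is a knight" must be True — and it is.
Quinn is a knave, and the claim "Iris is a knight" is indeed False.
Boris is a knave, so "Quinn and Usha are both knights or both knaves" must be False — and it is.
Since Iris is a knave, "Walt is a knave exactly when I am a knave" needs to be False, which holds.
Walt is a knight, so "Boris is a knave" must be True — and it is.

Usha is a knight, Quinn is a knave, Boris is a knave, Iris is a knave, and Walt is a knight.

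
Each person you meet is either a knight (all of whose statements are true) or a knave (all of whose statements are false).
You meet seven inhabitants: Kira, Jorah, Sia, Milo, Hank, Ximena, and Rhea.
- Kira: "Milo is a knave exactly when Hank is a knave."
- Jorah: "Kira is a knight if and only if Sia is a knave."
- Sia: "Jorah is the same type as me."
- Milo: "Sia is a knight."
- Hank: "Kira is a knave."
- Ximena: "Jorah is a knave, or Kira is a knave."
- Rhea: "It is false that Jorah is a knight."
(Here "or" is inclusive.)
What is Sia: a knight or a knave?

Consistent assignments: {Kira=knight, Jorah=knight, Sia=knave, Milo=knave, Hank=knave, Ximena=knave, Rhea=knave}
In every consistent assignment, Sia is a knave.

Sia is a knave.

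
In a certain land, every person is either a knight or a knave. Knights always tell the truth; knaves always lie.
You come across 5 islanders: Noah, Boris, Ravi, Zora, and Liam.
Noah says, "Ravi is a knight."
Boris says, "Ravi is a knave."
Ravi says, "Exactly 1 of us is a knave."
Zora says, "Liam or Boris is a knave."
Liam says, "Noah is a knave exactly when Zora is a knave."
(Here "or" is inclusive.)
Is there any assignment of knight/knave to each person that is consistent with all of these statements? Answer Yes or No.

Yes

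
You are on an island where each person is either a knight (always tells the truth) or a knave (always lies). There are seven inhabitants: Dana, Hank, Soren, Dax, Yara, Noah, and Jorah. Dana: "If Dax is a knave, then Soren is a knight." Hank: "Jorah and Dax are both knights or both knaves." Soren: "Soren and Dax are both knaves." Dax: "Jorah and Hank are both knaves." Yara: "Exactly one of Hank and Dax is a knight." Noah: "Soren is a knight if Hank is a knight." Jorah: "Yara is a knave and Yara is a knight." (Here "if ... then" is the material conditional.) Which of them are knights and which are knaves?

Dana is a knight, Hank is a knave, Soren is a knave, Dax is a knight, Yara is a knight, Noah is a knight, and Jorah is a knave.

Dana is a knight, and the claim "if Dax is a knave, then Soren is a knight" is indeed True.
Hank is a knave, and the claim "Jorah and Dax are both knights or both knaves" is indeed false.
Soren (knave): "Soren and Dax are both knaves" — false. ✓
Dax is a knight, so "Jorah and Hank are both knaves" must be True — and it is.
Yara is a knight; "exactly one of Hank and Dax is a knight" is True, as required.
Noah is a knight, and the claim "Soren is a knight if Hank is a knight" is indeed True.
Jorah is a knave, so "Yara is a knave and Yara is a knight" must be false — and it is.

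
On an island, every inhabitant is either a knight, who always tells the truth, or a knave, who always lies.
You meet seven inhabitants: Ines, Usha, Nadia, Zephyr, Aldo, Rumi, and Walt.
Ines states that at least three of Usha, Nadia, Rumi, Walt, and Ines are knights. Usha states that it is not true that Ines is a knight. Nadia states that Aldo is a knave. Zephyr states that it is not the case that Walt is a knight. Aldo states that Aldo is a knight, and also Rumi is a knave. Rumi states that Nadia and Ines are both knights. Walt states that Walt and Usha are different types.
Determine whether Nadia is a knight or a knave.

Nadia is a knight.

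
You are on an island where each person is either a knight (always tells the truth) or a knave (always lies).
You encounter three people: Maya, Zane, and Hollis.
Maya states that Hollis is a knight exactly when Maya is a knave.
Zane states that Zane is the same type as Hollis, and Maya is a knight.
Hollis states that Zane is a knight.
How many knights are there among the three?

0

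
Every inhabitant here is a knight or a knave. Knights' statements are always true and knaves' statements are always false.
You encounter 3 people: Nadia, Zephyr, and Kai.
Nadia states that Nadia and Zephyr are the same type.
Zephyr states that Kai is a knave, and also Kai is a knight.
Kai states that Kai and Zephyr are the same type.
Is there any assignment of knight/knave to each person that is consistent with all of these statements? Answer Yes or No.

No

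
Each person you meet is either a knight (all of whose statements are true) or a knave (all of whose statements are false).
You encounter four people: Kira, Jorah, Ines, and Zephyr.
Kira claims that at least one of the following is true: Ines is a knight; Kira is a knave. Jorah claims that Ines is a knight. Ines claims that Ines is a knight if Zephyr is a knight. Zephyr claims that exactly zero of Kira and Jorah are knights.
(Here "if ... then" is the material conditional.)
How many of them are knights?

The unique consistent assignment is Kira=knight, Jorah=knight, Ines=knight, Zephyr=knave.
That has 3 knights.

3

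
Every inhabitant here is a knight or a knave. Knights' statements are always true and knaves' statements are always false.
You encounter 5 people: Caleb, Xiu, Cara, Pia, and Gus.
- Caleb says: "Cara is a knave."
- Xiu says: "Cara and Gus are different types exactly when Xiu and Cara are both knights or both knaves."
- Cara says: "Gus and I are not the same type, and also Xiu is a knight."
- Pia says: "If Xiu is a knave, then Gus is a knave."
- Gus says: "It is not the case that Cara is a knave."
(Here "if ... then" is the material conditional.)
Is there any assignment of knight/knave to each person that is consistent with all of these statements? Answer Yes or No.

Yes

One consistent assignment: Caleb=knight, Xiu=knight, Cara=knave, Pia=knight, Gus=knave.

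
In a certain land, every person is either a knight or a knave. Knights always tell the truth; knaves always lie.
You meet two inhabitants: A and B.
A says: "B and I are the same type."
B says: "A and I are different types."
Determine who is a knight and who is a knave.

A is a knave and B is a knight.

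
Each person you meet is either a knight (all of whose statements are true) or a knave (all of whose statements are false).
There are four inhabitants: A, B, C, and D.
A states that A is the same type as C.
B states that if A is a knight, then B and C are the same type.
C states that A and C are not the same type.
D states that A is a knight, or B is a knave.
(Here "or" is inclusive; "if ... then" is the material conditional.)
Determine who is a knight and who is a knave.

Suppose A is a knight. Then A's statement "A is the same type as C" would have to be true. Checking the 8 ways to assign the others, none is consistent with every speaker.
(For instance, with B=knight, C=knight, D=knave, C's claim "A and C are not the same type" comes out false where it would need to be true.)
So A must be a knave, making "A is the same type as C" false. Taking A=knave, B=knight, C=knight, D=knave, each remaining statement checks out:
  B (knight): "if A is a knight, then B and C are the same type" — true. ✓
  C (knight): "A and C are not the same type" — true. ✓
  D (knave): "A is a knight, or B is a knave" — false. ✓
This is the unique consistent assignment.

A is a knave, B is a knight, C is a knight, and D is a knave.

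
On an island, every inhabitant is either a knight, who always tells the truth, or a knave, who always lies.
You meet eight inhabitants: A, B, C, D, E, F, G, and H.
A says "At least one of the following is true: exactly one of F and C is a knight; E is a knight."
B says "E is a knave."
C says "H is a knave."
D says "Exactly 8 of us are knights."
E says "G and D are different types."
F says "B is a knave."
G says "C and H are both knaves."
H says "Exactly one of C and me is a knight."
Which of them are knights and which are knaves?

A is a knave, B is a knight, C is a knave, D is a knave, E is a knave, F is a knave, G is a knave, and H is a knight.

A (knave): "at least one of the following is true: exactly one of F and C is a knight; E is a knight" — False. ✓
B is a knight, and the claim "E is a knave" is indeed True.
C is a knave, and the claim "H is a knave" is indeed False.
D (knave): "exactly 8 of us are knights" — False. ✓
Since E is a knave, "G and D are different types" needs to be False, which holds.
F is a knave; "B is a knave" is False, as required.
G (knave): "C and H are both knaves" — False. ✓
As a knight, H's statement "exactly one of C and me is a knight" should be True; it is.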